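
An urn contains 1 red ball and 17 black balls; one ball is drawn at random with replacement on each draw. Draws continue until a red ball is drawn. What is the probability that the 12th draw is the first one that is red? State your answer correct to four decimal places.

0.0296

Geometric (trials to first success), p = 0.055556.
P(Y = 12) = (1−p)^11 · p = 0.53326 · 0.055556 = 0.029626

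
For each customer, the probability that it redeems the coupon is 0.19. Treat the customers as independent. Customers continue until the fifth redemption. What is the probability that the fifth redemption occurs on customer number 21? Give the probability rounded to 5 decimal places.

Y = trial on which the fifth success occurs; negative binomial, r=5, p=0.19.
P(Y=21) = C(20,4) · p^5 · (1−p)^16
= 4845 · 0.00024761 · 0.034337 = 0.0411929

0.04119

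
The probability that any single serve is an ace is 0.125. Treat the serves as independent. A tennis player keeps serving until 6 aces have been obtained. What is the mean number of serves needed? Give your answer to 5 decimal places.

Y = total serves until the sixth success; negative binomial with r=6, p=0.125.
E[Y] = r / p = 6 / 0.125 = 48.0000000

48.00000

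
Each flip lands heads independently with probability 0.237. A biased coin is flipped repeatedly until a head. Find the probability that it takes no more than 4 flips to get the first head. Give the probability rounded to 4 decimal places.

0.6611

Y = number of flips to the first success; geometric, p = 0.237.
P(Y ≤ 4) = 1 − (1−p)^4 = 1 − 0.338921 = 0.661079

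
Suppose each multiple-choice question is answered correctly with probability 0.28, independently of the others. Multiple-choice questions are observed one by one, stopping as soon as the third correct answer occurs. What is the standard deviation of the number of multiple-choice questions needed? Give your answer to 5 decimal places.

5.24891

Y = total multiple-choice questions until the third success; negative binomial with r=3, p=0.28.
SD(Y) = √[r(1−p)/p²] = √(27.5510204) = 5.2489066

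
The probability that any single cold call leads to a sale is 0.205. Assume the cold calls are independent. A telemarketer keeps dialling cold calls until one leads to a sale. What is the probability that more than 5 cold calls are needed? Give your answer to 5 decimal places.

0.31757

Y = number of cold calls to the first success; geometric, p = 0.205.
P(Y > 5) = P(first 5 all fail) = (1−p)^5 = 0.3175672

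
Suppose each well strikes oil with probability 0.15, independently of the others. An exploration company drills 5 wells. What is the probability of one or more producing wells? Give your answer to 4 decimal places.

0.5563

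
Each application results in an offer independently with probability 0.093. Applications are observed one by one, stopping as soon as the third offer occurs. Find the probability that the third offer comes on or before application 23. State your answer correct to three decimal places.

Finishing within 23 applications ⇔ at least 3 successes in the first 23. With X ~ Binomial(23, 0.093), P(Y ≤ 23) = 1 − P(X ≤ 2).
  k=0: C(23,0)·0.093^0·0.907^23 = 0.10592
  k=1: C(23,1)·0.093^1·0.907^22 = 0.24979
  k=2: C(23,2)·0.093^2·0.907^21 = 0.28173
1 − 0.63744 = 0.36256

0.363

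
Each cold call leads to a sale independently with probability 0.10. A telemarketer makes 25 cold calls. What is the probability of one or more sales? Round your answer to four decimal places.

0.9282

P(at least one) = 1 − P(none) = 1 − (1 − 0.10)^25
= 1 − 0.071790 = 0.928210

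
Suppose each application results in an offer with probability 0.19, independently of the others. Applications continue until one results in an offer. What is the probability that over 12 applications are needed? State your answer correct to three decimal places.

Y = number of applications to the first success; geometric, p = 0.19.
P(Y > 12) = P(first 12 all fail) = (1−p)^12 = 0.07977

0.080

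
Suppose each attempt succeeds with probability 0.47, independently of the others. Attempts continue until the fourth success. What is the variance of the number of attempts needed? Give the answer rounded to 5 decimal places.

9.59710

Y = total attempts until the fourth success; negative binomial with r=4, p=0.47.
Var(Y) = r(1−p)/p² = 4·0.53 / 0.47² = 9.5971028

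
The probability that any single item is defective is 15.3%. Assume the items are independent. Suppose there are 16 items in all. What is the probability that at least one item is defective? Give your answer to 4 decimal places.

P(at least one) = 1 − P(none) = 1 − (1 − 0.153)^16
= 1 − 0.070167 = 0.929833

0.9298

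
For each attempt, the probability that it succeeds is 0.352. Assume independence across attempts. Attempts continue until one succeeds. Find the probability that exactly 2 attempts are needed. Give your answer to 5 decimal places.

0.22810

Geometric (trials to first success), p = 0.352.
P(Y = 2) = (1−p)^1 · p = 0.648 · 0.352 = 0.2280960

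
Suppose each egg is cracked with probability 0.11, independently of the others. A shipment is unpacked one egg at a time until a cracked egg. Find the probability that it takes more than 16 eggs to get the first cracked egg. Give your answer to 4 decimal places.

Y = number of eggs to the first success; geometric, p = 0.11.
P(Y > 16) = P(first 16 all fail) = (1−p)^16 = 0.154967

0.1550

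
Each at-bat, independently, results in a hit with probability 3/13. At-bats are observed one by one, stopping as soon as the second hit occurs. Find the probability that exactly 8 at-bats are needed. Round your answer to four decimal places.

Y = trial on which the second success occurs; negative binomial, r=2, p=0.230769.
P(Y=8) = C(7,1) · p^2 · (1−p)^6
= 7 · 0.053254 · 0.20718 = 0.077231

0.0772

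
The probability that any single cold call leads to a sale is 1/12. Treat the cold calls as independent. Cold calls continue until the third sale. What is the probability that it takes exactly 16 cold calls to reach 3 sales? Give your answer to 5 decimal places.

Y = trial on which the third success occurs; negative binomial, r=3, p=0.083333.
P(Y=16) = C(15,2) · p^3 · (1−p)^13
= 105 · 0.0005787 · 0.32266 = 0.0196062

0.01961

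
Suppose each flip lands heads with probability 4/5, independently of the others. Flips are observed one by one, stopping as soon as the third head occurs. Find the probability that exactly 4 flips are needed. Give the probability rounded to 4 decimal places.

0.3072

Y = trial on which the third success occurs; negative binomial, r=3, p=0.80.
P(Y=4) = C(3,2) · p^3 · (1−p)^1
= 3 · 0.512 · 0.2 = 0.307200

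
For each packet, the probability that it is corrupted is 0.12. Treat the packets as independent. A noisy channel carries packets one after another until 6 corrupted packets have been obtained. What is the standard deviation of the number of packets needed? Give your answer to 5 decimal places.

19.14854

Y = total packets until the sixth success; negative binomial with r=6, p=0.12.
SD(Y) = √[r(1−p)/p²] = √(366.6666667) = 19.1485422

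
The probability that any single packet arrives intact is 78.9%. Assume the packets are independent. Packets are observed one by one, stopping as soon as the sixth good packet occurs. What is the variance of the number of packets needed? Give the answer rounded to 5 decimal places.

Y = total packets until the sixth success; negative binomial with r=6, p=0.789.
Var(Y) = r(1−p)/p² = 6·0.211 / 0.789² = 2.0336663

2.03367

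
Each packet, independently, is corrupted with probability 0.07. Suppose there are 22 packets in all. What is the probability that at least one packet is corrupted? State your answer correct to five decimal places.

0.79741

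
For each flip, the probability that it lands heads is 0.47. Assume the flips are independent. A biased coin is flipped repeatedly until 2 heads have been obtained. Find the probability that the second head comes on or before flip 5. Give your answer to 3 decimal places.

Finishing within 5 flips ⇔ at least 2 successes in the first 5. With X ~ Binomial(5, 0.47), P(Y ≤ 5) = 1 − P(X ≤ 1).
  k=0: C(5,0)·0.47^0·0.53^5 = 0.04182
  k=1: C(5,1)·0.47^1·0.53^4 = 0.18543
1 − 0.22725 = 0.77275

0.773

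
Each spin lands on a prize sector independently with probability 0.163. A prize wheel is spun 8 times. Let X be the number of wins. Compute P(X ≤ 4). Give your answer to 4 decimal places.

X ~ Binomial(8, 0.163); P(X ≤ 4) = Σ C(8,k) p^k (1−p)^(8−k) over k:
  k=0: C(8,0)·0.163^0·0.837^8 = 0.240882
  k=1: C(8,1)·0.163^1·0.837^7 = 0.375280
  k=2: C(8,2)·0.163^2·0.837^6 = 0.255791
  k=3: C(8,3)·0.163^3·0.837^5 = 0.099627
  k=4: C(8,4)·0.163^4·0.837^4 = 0.024252
Total = 0.995833

0.9958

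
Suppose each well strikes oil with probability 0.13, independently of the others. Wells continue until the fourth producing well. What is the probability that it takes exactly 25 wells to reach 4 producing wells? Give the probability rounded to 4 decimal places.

Y = trial on which the fourth success occurs; negative binomial, r=4, p=0.13.
P(Y=25) = C(24,3) · p^4 · (1−p)^21
= 2024 · 0.00028561 · 0.053691 = 0.031038

0.0310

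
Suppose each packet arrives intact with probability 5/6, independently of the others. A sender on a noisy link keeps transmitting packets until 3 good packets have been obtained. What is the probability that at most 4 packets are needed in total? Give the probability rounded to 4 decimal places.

0.8681

Finishing within 4 packets ⇔ at least 3 successes in the first 4. With X ~ Binomial(4, 0.833333), P(Y ≤ 4) = 1 − P(X ≤ 2).
  k=0: C(4,0)·0.833333^0·0.166667^4 = 0.000772
  k=1: C(4,1)·0.833333^1·0.166667^3 = 0.015432
  k=2: C(4,2)·0.833333^2·0.166667^2 = 0.115741
1 − 0.131944 = 0.868056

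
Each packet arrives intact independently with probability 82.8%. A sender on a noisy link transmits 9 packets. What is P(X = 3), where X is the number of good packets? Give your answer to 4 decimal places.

0.0012

X ~ Binomial(n=9, p=0.828).
P(X=3) = C(9,3) · p^3 · (1−p)^6
= 84 · 0.56766 · 2.5892e-05 = 0.001235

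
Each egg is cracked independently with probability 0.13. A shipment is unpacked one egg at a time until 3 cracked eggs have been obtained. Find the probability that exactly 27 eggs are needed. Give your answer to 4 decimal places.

Y = trial on which the third success occurs; negative binomial, r=3, p=0.13.
P(Y=27) = C(26,2) · p^3 · (1−p)^24
= 325 · 0.002197 · 0.035356 = 0.025245

0.0252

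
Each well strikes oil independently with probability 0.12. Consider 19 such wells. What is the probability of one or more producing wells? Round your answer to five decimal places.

P(at least one) = 1 − P(none) = 1 − (1 − 0.12)^19
= 1 − 0.0881395 = 0.9118605

0.91186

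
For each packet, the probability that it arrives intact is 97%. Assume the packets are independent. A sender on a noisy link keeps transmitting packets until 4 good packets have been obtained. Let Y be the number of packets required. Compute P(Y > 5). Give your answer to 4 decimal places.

Needing more than 5 packets ⇔ fewer than 4 successes in the first 5. With X ~ Binomial(5, 0.97), P(Y > 5) = P(X ≤ 3).
  k=0: C(5,0)·0.97^0·0.03^5 = 0.000000
  k=1: C(5,1)·0.97^1·0.03^4 = 0.000004
  k=2: C(5,2)·0.97^2·0.03^3 = 0.000254
  k=3: C(5,3)·0.97^3·0.03^2 = 0.008214
P(X ≤ 3) = 0.008472

0.0085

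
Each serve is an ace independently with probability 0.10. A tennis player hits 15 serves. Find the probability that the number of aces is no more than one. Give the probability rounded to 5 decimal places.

0.54904

X ~ Binomial(15, 0.10); P(X ≤ 1) = Σ C(15,k) p^k (1−p)^(15−k) over k:
  k=0: C(15,0)·0.10^0·0.90^15 = 0.2058911
  k=1: C(15,1)·0.10^1·0.90^14 = 0.3431519
Total = 0.5490430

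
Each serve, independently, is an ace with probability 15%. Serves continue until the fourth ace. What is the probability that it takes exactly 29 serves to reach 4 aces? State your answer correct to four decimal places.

0.0285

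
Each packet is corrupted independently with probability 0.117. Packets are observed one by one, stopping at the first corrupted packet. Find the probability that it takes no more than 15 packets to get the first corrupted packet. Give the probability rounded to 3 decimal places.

Y = number of packets to the first success; geometric, p = 0.117.
P(Y ≤ 15) = 1 − (1−p)^15 = 1 − 0.15467 = 0.84533

0.845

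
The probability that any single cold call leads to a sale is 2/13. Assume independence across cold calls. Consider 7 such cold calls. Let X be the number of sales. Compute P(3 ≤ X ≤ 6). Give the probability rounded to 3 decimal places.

0.079

X ~ Binomial(7, 0.153846); P(3 ≤ X ≤ 6) = Σ C(7,k) p^k (1−p)^(7−k) over k:
  k=3: C(7,3)·0.153846^3·0.846154^4 = 0.06533
  k=4: C(7,4)·0.153846^4·0.846154^3 = 0.01188
  k=5: C(7,5)·0.153846^5·0.846154^2 = 0.00130
  k=6: C(7,6)·0.153846^6·0.846154^1 = 0.00008
Total = 0.07858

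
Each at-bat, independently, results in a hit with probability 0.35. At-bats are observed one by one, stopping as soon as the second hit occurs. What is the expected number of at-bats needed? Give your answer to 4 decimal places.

5.7143

Y = total at-bats until the second success; negative binomial with r=2, p=0.35.
E[Y] = r / p = 2 / 0.35 = 5.714286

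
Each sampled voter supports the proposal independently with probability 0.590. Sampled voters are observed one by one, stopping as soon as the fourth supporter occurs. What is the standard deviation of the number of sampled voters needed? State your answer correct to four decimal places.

Y = total sampled voters until the fourth success; negative binomial with r=4, p=0.59.
SD(Y) = √[r(1−p)/p²] = √(4.711290) = 2.170551

2.1706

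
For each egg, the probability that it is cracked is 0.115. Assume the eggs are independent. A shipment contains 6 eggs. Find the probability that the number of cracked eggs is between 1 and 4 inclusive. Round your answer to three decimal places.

0.519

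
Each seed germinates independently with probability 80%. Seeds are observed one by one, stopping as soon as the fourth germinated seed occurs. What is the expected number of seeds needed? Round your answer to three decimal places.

5.000

Y = total seeds until the fourth success; negative binomial with r=4, p=0.80.
E[Y] = r / p = 4 / 0.80 = 5.00000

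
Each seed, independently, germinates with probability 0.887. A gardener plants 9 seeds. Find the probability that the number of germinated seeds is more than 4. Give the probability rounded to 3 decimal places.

X ~ Binomial(9, 0.887); P(X ≥ 5) = Σ C(9,k) p^k (1−p)^(9−k) over k:
  k=5: C(9,5)·0.887^5·0.113^4 = 0.01128
  k=6: C(9,6)·0.887^6·0.113^3 = 0.05903
  k=7: C(9,7)·0.887^7·0.113^2 = 0.19858
  k=8: C(9,8)·0.887^8·0.113^1 = 0.38968
  k=9: C(9,9)·0.887^9·0.113^0 = 0.33987
Total = 0.99843

0.998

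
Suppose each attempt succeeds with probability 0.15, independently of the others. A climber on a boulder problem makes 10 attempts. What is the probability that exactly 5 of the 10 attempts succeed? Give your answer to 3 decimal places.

X ~ Binomial(n=10, p=0.15).
P(X=5) = C(10,5) · p^5 · (1−p)^5
= 252 · 7.5937e-05 · 0.44371 = 0.00849

0.008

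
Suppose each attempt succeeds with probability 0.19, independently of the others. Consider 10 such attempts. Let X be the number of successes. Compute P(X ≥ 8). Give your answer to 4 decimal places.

0.0001

X ~ Binomial(10, 0.19); P(X ≥ 8) = Σ C(10,k) p^k (1−p)^(10−k) over k:
  k=8: C(10,8)·0.19^8·0.81^2 = 0.000050
  k=9: C(10,9)·0.19^9·0.81^1 = 0.000003
  k=10: C(10,10)·0.19^10·0.81^0 = 0.000000
Total = 0.000053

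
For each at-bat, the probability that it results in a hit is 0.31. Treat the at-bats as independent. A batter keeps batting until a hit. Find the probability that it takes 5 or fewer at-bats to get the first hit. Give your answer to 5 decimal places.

0.84360

Y = number of at-bats to the first success; geometric, p = 0.31.
P(Y ≤ 5) = 1 − (1−p)^5 = 1 − 0.1564031 = 0.8435969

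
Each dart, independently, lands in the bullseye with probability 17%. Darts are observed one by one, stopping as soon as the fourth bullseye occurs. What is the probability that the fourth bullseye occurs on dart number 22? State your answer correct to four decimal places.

0.0388

Y = trial on which the fourth success occurs; negative binomial, r=4, p=0.17.
P(Y=22) = C(21,3) · p^4 · (1−p)^18
= 1330 · 0.00083521 · 0.034947 = 0.038820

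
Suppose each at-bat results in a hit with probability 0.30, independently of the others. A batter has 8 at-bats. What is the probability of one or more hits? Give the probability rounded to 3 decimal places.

0.942

P(at least one) = 1 − P(none) = 1 − (1 − 0.30)^8
= 1 − 0.05765 = 0.94235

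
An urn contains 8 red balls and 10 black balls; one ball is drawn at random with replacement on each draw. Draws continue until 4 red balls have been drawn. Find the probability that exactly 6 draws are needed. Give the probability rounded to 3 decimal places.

Y = trial on which the fourth success occurs; negative binomial, r=4, p=0.444444.
P(Y=6) = C(5,3) · p^4 · (1−p)^2
= 10 · 0.039018 · 0.30864 = 0.12043

0.120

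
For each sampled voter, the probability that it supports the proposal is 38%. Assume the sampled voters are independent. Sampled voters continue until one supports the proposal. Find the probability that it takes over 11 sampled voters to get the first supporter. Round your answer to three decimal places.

Y = number of sampled voters to the first success; geometric, p = 0.38.
P(Y > 11) = P(first 11 all fail) = (1−p)^11 = 0.00520

0.005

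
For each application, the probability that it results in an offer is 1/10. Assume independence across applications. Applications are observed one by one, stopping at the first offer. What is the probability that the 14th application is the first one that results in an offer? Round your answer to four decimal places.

0.0254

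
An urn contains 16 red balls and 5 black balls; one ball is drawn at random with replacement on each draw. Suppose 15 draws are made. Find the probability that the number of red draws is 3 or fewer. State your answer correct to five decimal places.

X ~ Binomial(15, 0.761905); P(X ≤ 3) = Σ C(15,k) p^k (1−p)^(15−k) over k:
  k=0: C(15,0)·0.761905^0·0.238095^15 = 0.0000000
  k=1: C(15,1)·0.761905^1·0.238095^14 = 0.0000000
  k=2: C(15,2)·0.761905^2·0.238095^13 = 0.0000005
  k=3: C(15,3)·0.761905^3·0.238095^12 = 0.0000067
Total = 0.0000072

0.00001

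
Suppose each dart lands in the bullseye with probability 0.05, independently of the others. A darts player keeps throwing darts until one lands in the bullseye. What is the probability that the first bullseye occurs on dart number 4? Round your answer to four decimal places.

Geometric (trials to first success), p = 0.05.
P(Y = 4) = (1−p)^3 · p = 0.85737 · 0.05 = 0.042869

0.0429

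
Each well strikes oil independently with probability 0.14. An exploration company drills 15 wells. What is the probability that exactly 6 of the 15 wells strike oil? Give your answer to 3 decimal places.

X ~ Binomial(n=15, p=0.14).
P(X=6) = C(15,6) · p^6 · (1−p)^9
= 5005 · 7.5295e-06 · 0.25733 = 0.00970

0.010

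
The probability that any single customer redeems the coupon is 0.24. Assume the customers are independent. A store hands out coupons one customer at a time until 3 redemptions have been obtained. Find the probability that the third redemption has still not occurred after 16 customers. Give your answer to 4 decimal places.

0.2232

Needing more than 16 customers ⇔ fewer than 3 successes in the first 16. With X ~ Binomial(16, 0.24), P(Y > 16) = P(X ≤ 2).
  k=0: C(16,0)·0.24^0·0.76^16 = 0.012388
  k=1: C(16,1)·0.24^1·0.76^15 = 0.062594
  k=2: C(16,2)·0.24^2·0.76^14 = 0.148250
P(X ≤ 2) = 0.223233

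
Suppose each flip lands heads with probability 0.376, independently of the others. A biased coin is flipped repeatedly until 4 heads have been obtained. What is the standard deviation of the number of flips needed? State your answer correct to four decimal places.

Y = total flips until the fourth success; negative binomial with r=4, p=0.376.
SD(Y) = √[r(1−p)/p²] = √(17.655048) = 4.201791

4.2018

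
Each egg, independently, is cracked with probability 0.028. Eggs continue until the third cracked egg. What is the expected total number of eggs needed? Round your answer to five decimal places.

Y = total eggs until the third success; negative binomial with r=3, p=0.028.
E[Y] = r / p = 3 / 0.028 = 107.1428571

107.14286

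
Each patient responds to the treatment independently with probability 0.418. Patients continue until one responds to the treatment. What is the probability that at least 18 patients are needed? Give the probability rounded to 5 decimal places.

Y = number of patients to the first success; geometric, p = 0.418.
P(Y > 17) = P(first 17 all fail) = (1−p)^17 = 0.0001009

0.00010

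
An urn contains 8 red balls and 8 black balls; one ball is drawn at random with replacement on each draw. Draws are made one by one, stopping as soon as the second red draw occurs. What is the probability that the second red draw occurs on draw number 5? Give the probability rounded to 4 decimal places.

Y = trial on which the second success occurs; negative binomial, r=2, p=0.50.
P(Y=5) = C(4,1) · p^2 · (1−p)^3
= 4 · 0.25 · 0.125 = 0.125000

0.1250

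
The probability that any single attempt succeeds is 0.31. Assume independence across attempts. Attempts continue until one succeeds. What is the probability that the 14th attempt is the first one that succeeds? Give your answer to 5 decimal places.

Geometric (trials to first success), p = 0.31.
P(Y = 14) = (1−p)^13 · p = 0.008036 · 0.31 = 0.0024911

0.00249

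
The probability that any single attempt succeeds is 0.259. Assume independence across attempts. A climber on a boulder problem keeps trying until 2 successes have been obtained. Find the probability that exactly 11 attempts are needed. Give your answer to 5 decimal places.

0.04518

Y = trial on which the second success occurs; negative binomial, r=2, p=0.259.
P(Y=11) = C(10,1) · p^2 · (1−p)^9
= 10 · 0.067081 · 0.067354 = 0.0451818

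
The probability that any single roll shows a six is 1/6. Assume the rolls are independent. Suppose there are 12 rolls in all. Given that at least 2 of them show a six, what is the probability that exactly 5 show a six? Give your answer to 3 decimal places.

0.046

X ~ Binomial(12, 0.166667). Want P(X=5 | X≥2) = P(X=5) / P(X≥2).
P(X=5) = C(12,5)·0.166667^5·0.833333^7 = 0.02842
P(X≥2) = 1 − 0.11216 − 0.26918 = 0.61867
Ratio = 0.02842 / 0.61867 = 0.04595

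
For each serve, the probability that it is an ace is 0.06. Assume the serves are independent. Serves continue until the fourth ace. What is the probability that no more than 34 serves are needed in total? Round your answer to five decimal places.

Finishing within 34 serves ⇔ at least 4 successes in the first 34. With X ~ Binomial(34, 0.06), P(Y ≤ 34) = 1 − P(X ≤ 3).
  k=0: C(34,0)·0.06^0·0.94^34 = 0.1219964
  k=1: C(34,1)·0.06^1·0.94^33 = 0.2647581
  k=2: C(34,2)·0.06^2·0.94^32 = 0.2788410
  k=3: C(34,3)·0.06^3·0.94^31 = 0.1898492
1 − 0.8554448 = 0.1445552

0.14456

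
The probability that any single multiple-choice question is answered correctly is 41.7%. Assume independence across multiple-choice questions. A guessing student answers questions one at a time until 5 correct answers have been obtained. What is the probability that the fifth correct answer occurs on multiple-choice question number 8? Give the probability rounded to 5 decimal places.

Y = trial on which the fifth success occurs; negative binomial, r=5, p=0.417.
P(Y=8) = C(7,4) · p^5 · (1−p)^3
= 35 · 0.012609 · 0.19816 = 0.0874488

0.08745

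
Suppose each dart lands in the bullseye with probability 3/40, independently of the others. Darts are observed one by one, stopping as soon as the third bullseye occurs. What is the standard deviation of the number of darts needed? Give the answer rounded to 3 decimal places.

22.211

Y = total darts until the third success; negative binomial with r=3, p=0.075.
SD(Y) = √[r(1−p)/p²] = √(493.33333) = 22.21111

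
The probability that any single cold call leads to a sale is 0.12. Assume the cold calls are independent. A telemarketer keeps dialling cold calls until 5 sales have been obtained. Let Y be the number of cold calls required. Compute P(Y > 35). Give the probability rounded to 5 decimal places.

Needing more than 35 cold calls ⇔ fewer than 5 successes in the first 35. With X ~ Binomial(35, 0.12), P(Y > 35) = P(X ≤ 4).
  k=0: C(35,0)·0.12^0·0.88^35 = 0.0113997
  k=1: C(35,1)·0.12^1·0.88^34 = 0.0544077
  k=2: C(35,2)·0.12^2·0.88^33 = 0.1261269
  k=3: C(35,3)·0.12^3·0.88^32 = 0.1891903
  k=4: C(35,4)·0.12^4·0.88^31 = 0.2063894
P(X ≤ 4) = 0.5875140

0.58751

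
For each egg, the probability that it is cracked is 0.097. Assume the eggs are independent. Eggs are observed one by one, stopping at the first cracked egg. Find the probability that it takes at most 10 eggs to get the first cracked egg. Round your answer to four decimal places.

Y = number of eggs to the first success; geometric, p = 0.097.
P(Y ≤ 10) = 1 − (1−p)^10 = 1 − 0.360477 = 0.639523

0.6395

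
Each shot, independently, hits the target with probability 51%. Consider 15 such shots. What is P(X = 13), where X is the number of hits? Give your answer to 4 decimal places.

X ~ Binomial(n=15, p=0.51).
P(X=13) = C(15,13) · p^13 · (1−p)^2
= 105 · 0.00015791 · 0.2401 = 0.003981

0.0040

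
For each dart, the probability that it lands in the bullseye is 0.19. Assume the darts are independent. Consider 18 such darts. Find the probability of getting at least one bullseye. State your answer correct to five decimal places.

P(at least one) = 1 − P(none) = 1 − (1 − 0.19)^18
= 1 − 0.0225284 = 0.9774716

0.97747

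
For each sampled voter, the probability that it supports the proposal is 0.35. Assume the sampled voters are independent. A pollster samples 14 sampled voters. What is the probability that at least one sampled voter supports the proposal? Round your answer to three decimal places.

P(at least one) = 1 − P(none) = 1 − (1 − 0.35)^14
= 1 − 0.00240 = 0.99760

0.998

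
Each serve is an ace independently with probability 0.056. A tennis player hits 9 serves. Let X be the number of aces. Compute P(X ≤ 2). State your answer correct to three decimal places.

X ~ Binomial(9, 0.056); P(X ≤ 2) = Σ C(9,k) p^k (1−p)^(9−k) over k:
  k=0: C(9,0)·0.056^0·0.944^9 = 0.59532
  k=1: C(9,1)·0.056^1·0.944^8 = 0.31784
  k=2: C(9,2)·0.056^2·0.944^7 = 0.07542
Total = 0.98857

0.989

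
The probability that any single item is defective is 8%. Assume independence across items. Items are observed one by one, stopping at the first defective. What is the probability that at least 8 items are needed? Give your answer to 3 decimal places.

0.558

Y = number of items to the first success; geometric, p = 0.08.
P(Y > 7) = P(first 7 all fail) = (1−p)^7 = 0.55785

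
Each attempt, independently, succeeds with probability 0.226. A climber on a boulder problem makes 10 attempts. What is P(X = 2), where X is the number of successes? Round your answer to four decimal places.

0.2960

X ~ Binomial(n=10, p=0.226).
P(X=2) = C(10,2) · p^2 · (1−p)^8
= 45 · 0.051076 · 0.1288 = 0.296045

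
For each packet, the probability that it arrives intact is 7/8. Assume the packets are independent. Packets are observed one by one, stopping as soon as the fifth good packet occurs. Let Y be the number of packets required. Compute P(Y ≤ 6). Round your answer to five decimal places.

0.83348

Finishing within 6 packets ⇔ at least 5 successes in the first 6. With X ~ Binomial(6, 0.875), P(Y ≤ 6) = 1 − P(X ≤ 4).
  k=0: C(6,0)·0.875^0·0.125^6 = 0.0000038
  k=1: C(6,1)·0.875^1·0.125^5 = 0.0001602
  k=2: C(6,2)·0.875^2·0.125^4 = 0.0028038
  k=3: C(6,3)·0.875^3·0.125^3 = 0.0261688
  k=4: C(6,4)·0.875^4·0.125^2 = 0.1373863
1 − 0.1665230 = 0.8334770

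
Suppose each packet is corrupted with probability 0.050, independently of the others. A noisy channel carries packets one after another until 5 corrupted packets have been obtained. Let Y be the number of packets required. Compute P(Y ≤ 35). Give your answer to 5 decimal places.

Finishing within 35 packets ⇔ at least 5 successes in the first 35. With X ~ Binomial(35, 0.05), P(Y ≤ 35) = 1 − P(X ≤ 4).
  k=0: C(35,0)·0.05^0·0.95^35 = 0.1660834
  k=1: C(35,1)·0.05^1·0.95^34 = 0.3059431
  k=2: C(35,2)·0.05^2·0.95^33 = 0.2737385
  k=3: C(35,3)·0.05^3·0.95^32 = 0.1584802
  k=4: C(35,4)·0.05^4·0.95^31 = 0.0667285
1 − 0.9709737 = 0.0290263

0.02903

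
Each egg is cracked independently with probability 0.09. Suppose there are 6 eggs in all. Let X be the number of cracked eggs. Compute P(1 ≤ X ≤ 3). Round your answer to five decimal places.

0.43128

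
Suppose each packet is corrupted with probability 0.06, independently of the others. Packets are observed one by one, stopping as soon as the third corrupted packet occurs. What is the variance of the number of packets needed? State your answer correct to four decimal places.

783.3333

Y = total packets until the third success; negative binomial with r=3, p=0.06.
Var(Y) = r(1−p)/p² = 3·0.94 / 0.06² = 783.333333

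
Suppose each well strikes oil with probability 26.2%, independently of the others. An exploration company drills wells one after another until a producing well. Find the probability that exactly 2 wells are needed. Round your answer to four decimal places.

Geometric (trials to first success), p = 0.262.
P(Y = 2) = (1−p)^1 · p = 0.738 · 0.262 = 0.193356

0.1934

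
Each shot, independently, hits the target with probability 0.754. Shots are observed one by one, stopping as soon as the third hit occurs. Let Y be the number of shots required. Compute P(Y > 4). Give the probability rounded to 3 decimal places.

0.255

Needing more than 4 shots ⇔ fewer than 3 successes in the first 4. With X ~ Binomial(4, 0.754), P(Y > 4) = P(X ≤ 2).
  k=0: C(4,0)·0.754^0·0.246^4 = 0.00366
  k=1: C(4,1)·0.754^1·0.246^3 = 0.04490
  k=2: C(4,2)·0.754^2·0.246^2 = 0.20643
P(X ≤ 2) = 0.25499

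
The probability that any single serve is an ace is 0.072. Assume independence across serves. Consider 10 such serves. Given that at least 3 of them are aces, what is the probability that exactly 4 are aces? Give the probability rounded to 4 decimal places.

X ~ Binomial(10, 0.072). Want P(X=4 | X≥3) = P(X=4) / P(X≥3).
P(X=4) = C(10,4)·0.072^4·0.928^6 = 0.003604
P(X≥3) = 1 − 0.473674 − 0.367506 − 0.128310 = 0.030510
Ratio = 0.003604 / 0.030510 = 0.118141

0.1181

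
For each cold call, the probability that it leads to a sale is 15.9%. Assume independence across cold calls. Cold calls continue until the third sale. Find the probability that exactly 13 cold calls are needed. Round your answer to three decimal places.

Y = trial on which the third success occurs; negative binomial, r=3, p=0.159.
P(Y=13) = C(12,2) · p^3 · (1−p)^10
= 66 · 0.0040197 · 0.17699 = 0.04696

0.047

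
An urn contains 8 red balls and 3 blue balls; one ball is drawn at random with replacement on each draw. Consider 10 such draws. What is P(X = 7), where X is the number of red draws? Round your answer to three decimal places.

0.262

X ~ Binomial(n=10, p=0.727273).
P(X=7) = C(10,7) · p^7 · (1−p)^3
= 120 · 0.10762 · 0.020285 = 0.26197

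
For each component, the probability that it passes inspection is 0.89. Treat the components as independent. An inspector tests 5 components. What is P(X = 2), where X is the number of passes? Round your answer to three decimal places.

0.011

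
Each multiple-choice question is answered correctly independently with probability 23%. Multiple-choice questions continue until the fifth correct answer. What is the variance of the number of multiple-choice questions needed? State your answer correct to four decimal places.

Y = total multiple-choice questions until the fifth success; negative binomial with r=5, p=0.23.
Var(Y) = r(1−p)/p² = 5·0.77 / 0.23² = 72.778828

72.7788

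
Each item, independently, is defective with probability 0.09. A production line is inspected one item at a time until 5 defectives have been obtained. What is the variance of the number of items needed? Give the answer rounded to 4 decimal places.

Y = total items until the fifth success; negative binomial with r=5, p=0.09.
Var(Y) = r(1−p)/p² = 5·0.91 / 0.09² = 561.728395

561.7284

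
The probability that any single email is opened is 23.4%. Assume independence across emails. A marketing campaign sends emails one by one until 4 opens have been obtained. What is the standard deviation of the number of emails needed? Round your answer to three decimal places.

7.480

Y = total emails until the fourth success; negative binomial with r=4, p=0.234.
SD(Y) = √[r(1−p)/p²] = √(55.95734) = 7.48046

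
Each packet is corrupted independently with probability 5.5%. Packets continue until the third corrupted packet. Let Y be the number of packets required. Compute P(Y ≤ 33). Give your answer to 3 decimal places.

Finishing within 33 packets ⇔ at least 3 successes in the first 33. With X ~ Binomial(33, 0.055), P(Y ≤ 33) = 1 − P(X ≤ 2).
  k=0: C(33,0)·0.055^0·0.945^33 = 0.15461
  k=1: C(33,1)·0.055^1·0.945^32 = 0.29696
  k=2: C(33,2)·0.055^2·0.945^31 = 0.27653
1 − 0.72810 = 0.27190

0.272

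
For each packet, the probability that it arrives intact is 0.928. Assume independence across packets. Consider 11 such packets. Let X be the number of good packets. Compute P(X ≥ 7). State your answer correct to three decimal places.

X ~ Binomial(11, 0.928); P(X ≥ 7) = Σ C(11,k) p^k (1−p)^(11−k) over k:
  k=7: C(11,7)·0.928^7·0.072^4 = 0.00526
  k=8: C(11,8)·0.928^8·0.072^3 = 0.03387
  k=9: C(11,9)·0.928^9·0.072^2 = 0.14553
  k=10: C(11,10)·0.928^10·0.072^1 = 0.37515
  k=11: C(11,11)·0.928^11·0.072^0 = 0.43957
Total = 0.99938

0.999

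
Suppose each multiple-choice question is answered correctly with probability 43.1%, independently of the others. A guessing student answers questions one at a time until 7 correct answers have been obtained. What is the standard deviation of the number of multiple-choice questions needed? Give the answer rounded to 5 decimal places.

Y = total multiple-choice questions until the seventh success; negative binomial with r=7, p=0.431.
SD(Y) = √[r(1−p)/p²] = √(21.4415297) = 4.6304999

4.63050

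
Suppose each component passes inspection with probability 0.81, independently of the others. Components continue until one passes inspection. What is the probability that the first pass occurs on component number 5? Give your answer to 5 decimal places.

0.00106

Geometric (trials to first success), p = 0.81.
P(Y = 5) = (1−p)^4 · p = 0.0013032 · 0.81 = 0.0010556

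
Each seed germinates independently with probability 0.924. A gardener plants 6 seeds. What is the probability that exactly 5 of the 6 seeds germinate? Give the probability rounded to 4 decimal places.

0.3071

X ~ Binomial(n=6, p=0.924).
P(X=5) = C(6,5) · p^5 · (1−p)^1
= 6 · 0.67353 · 0.076 = 0.307132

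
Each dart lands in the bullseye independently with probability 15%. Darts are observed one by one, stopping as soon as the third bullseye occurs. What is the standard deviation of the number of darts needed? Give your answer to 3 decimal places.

10.646

Y = total darts until the third success; negative binomial with r=3, p=0.15.
SD(Y) = √[r(1−p)/p²] = √(113.33333) = 10.64581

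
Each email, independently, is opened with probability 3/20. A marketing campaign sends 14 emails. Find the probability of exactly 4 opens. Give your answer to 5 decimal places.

0.09977

X ~ Binomial(n=14, p=0.15).
P(X=4) = C(14,4) · p^4 · (1−p)^10
= 1001 · 0.00050625 · 0.19687 = 0.0997673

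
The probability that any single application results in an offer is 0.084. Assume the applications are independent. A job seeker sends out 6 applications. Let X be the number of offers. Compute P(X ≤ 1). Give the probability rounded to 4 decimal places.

0.9157

X ~ Binomial(6, 0.084); P(X ≤ 1) = Σ C(6,k) p^k (1−p)^(6−k) over k:
  k=0: C(6,0)·0.084^0·0.916^6 = 0.590708
  k=1: C(6,1)·0.084^1·0.916^5 = 0.325018
Total = 0.915726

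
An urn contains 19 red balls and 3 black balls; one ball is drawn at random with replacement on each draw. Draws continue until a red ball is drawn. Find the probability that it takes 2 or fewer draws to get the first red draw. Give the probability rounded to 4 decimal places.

Y = number of draws to the first success; geometric, p = 0.863636.
P(Y ≤ 2) = 1 − (1−p)^2 = 1 − 0.018595 = 0.981405

0.9814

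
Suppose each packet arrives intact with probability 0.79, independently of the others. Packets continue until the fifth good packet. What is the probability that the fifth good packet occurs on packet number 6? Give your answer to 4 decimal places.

0.3231

Y = trial on which the fifth success occurs; negative binomial, r=5, p=0.79.
P(Y=6) = C(5,4) · p^5 · (1−p)^1
= 5 · 0.30771 · 0.21 = 0.323091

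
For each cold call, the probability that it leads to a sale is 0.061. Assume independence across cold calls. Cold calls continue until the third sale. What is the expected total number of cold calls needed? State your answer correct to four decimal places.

Y = total cold calls until the third success; negative binomial with r=3, p=0.061.
E[Y] = r / p = 3 / 0.061 = 49.180328

49.1803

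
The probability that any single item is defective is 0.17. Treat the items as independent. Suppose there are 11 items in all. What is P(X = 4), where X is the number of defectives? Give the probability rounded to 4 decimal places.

0.0748

X ~ Binomial(n=11, p=0.17).
P(X=4) = C(11,4) · p^4 · (1−p)^7
= 330 · 0.00083521 · 0.27136 = 0.074792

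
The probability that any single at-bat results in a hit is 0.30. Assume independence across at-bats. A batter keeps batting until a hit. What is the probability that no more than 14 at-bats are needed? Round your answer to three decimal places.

Y = number of at-bats to the first success; geometric, p = 0.30.
P(Y ≤ 14) = 1 − (1−p)^14 = 1 − 0.00678 = 0.99322

0.993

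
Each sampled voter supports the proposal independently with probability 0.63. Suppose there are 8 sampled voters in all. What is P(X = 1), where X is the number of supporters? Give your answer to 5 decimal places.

X ~ Binomial(n=8, p=0.63).
P(X=1) = C(8,1) · p^1 · (1−p)^7
= 8 · 0.63 · 0.00094932 = 0.0047846

0.00478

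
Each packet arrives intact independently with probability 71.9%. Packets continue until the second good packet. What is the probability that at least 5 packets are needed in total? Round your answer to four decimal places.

0.0700

Needing more than 4 packets ⇔ fewer than 2 successes in the first 4. With X ~ Binomial(4, 0.719), P(Y > 4) = P(X ≤ 1).
  k=0: C(4,0)·0.719^0·0.281^4 = 0.006235
  k=1: C(4,1)·0.719^1·0.281^3 = 0.063813
P(X ≤ 1) = 0.070048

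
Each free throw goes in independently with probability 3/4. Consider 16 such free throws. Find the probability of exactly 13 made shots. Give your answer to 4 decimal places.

X ~ Binomial(n=16, p=0.75).
P(X=13) = C(16,13) · p^13 · (1−p)^3
= 560 · 0.023757 · 0.015625 = 0.207876

0.2079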